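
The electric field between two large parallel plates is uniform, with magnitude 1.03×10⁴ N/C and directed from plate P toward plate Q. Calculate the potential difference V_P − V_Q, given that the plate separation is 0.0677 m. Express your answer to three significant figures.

697 V

In a uniform field, potential decreases in the direction of E: ΔV = −E·d for a displacement d parallel to E.
Going from Q to P is a displacement of 0.0677 m opposite to the field, so V_P − V_Q = +Ed = 697 V.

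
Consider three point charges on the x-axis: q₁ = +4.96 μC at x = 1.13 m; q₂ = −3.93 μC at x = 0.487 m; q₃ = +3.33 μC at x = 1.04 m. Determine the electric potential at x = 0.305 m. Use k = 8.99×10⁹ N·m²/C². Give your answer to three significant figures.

The total potential is the scalar sum of each charge's contribution, V = Σ kqᵢ/rᵢ.
Distances from the field point to each charge: r₁ = 0.825 m, r₂ = 0.182 m, r₃ = 0.735 m.
V = k[(4.96×10⁻⁶)/(0.825) + (-3.93×10⁻⁶)/(0.182) + (3.33×10⁻⁶)/(0.735)] = -9.93×10⁴ V.

-9.93×10⁴ V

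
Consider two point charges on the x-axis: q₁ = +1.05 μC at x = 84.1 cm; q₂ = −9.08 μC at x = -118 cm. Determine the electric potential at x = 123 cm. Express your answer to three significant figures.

Electric potential is a scalar, so the contributions from each charge add algebraically: V = Σ kqᵢ/rᵢ.
Distances from the field point to each charge: r₁ = 0.389 m, r₂ = 2.41 m.
V = k[(1.05×10⁻⁶)/(0.389) + (-9.08×10⁻⁶)/(2.41)] = -9600 V.

-9600 V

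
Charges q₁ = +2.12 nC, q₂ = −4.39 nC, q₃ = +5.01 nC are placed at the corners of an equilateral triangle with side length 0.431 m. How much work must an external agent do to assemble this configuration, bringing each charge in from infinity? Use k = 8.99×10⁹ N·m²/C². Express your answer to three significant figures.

The assembly work is the sum of pairwise potential energies, U = Σ_{i<j} kqᵢqⱼ/rᵢⱼ.
All three pair separations equal the side length, 0.431 m.
U = (-1.94×10⁻⁷) + (2.22×10⁻⁷) + (-4.59×10⁻⁷) = -4.31×10⁻⁷ J.

-4.31×10⁻⁷ J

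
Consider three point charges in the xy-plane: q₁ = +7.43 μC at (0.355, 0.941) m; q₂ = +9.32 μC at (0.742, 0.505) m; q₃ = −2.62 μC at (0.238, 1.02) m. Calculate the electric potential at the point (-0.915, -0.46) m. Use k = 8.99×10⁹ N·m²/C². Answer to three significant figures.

The total potential is the scalar sum of each charge's contribution, V = Σ kqᵢ/rᵢ.
Distances from the field point to each charge: r₁ = 1.89 m, r₂ = 1.92 m, r₃ = 1.88 m.
V = k[(7.43×10⁻⁶)/(1.89) + (9.32×10⁻⁶)/(1.92) + (-2.62×10⁻⁶)/(1.88)] = 6.65×10⁴ V.

6.65×10⁴ V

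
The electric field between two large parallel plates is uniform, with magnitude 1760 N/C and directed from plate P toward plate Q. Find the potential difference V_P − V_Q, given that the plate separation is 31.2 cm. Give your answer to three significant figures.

549 V

In a uniform field, potential decreases in the direction of E: ΔV = −E·d for a displacement d parallel to E.
Going from Q to P is a displacement of 31.2 cm opposite to the field, so V_P − V_Q = +Ed = 549 V.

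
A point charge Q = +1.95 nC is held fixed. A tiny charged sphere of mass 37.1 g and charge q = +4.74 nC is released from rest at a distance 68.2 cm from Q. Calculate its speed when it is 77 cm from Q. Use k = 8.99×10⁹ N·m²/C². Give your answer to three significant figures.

Only the electrostatic force acts, so mechanical energy is conserved: ½mv² = U₁ − U₂ = kQq(1/r₁ − 1/r₂).
U₁ − U₂ = (8.99×10⁹ N·m²/C²)(1.95×10⁻⁹ C)(4.74×10⁻⁹ C)(1/0.682 − 1/0.770) = 1.39×10⁻⁸ J.
v = √(2·1.39×10⁻⁸/0.0371) = 8.66×10⁻⁴ m/s.

8.66×10⁻⁴ m/s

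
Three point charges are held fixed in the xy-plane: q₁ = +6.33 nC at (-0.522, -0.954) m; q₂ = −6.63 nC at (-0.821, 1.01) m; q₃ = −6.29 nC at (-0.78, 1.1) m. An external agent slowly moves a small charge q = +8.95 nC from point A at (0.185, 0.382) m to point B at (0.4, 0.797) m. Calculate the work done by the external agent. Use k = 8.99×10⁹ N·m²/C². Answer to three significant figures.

-5.48×10⁻⁸ J

For quasistatic motion the external work equals the change in potential energy: W_ext = qΔV = q(V_B − V_A).
At A: distances to the source charges are 1.51 m, 1.19 m, 1.20 m; V_A = Σ kqᵢ/rᵢ = -59.6 V.
At B: distances to the source charges are 1.98 m, 1.24 m, 1.22 m; V_B = Σ kqᵢ/rᵢ = -65.7 V.
ΔV = V_B − V_A = -6.12 V.
W_ext = qΔV = (8.95×10⁻⁹ C)(-6.12 V) = -5.48×10⁻⁸ J.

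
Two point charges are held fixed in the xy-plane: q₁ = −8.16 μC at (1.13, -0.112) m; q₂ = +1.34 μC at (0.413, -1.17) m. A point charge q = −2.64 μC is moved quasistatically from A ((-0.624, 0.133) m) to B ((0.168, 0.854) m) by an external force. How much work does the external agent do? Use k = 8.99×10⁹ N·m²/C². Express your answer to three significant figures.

For quasistatic motion the external work equals the change in potential energy: W_ext = qΔV = q(V_B − V_A).
At A: distances to the source charges are 1.77 m, 1.67 m; V_A = Σ kqᵢ/rᵢ = -3.42×10⁴ V.
At B: distances to the source charges are 1.36 m, 2.04 m; V_B = Σ kqᵢ/rᵢ = -4.79×10⁴ V.
ΔV = V_B − V_A = -1.37×10⁴ V.
W_ext = qΔV = (-2.64×10⁻⁶ C)(-1.37×10⁴ V) = 0.0362 J.

0.0362 J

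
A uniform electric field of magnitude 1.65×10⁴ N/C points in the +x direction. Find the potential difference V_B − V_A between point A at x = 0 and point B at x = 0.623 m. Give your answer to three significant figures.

In a uniform field, potential decreases in the direction of E: V_B − V_A = −E·Δx.
V_B − V_A = −(1.65×10⁴ V/m)(0.623 m) = -1.03×10⁴ V.

-1.03×10⁴ V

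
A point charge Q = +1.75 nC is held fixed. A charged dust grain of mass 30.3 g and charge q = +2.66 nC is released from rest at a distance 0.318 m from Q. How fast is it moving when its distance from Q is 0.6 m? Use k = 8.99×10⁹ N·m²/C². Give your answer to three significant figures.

2.02×10⁻³ m/s

Only the electrostatic force acts, so mechanical energy is conserved: ½mv² = U₁ − U₂ = kQq(1/r₁ − 1/r₂).
U₁ − U₂ = (8.99×10⁹ N·m²/C²)(1.75×10⁻⁹ C)(2.66×10⁻⁹ C)(1/0.318 − 1/0.600) = 6.19×10⁻⁸ J.
v = √(2·6.19×10⁻⁸/0.0303) = 2.02×10⁻³ m/s.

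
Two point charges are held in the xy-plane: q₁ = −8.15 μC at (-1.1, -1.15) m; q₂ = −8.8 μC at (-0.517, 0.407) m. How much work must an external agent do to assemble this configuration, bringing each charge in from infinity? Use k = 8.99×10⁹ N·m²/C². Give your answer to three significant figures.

0.388 J

The assembly work is the sum of pairwise potential energies, U = Σ_{i<j} kqᵢqⱼ/rᵢⱼ.
Pair separations: r₁₂ = 1.66 m.
U = (0.388) = 0.388 J.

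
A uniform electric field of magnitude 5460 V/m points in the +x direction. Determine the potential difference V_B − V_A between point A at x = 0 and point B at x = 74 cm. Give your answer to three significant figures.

In a uniform field, potential decreases in the direction of E: V_B − V_A = −E·Δx.
V_B − V_A = −(5460 V/m)(0.740 m) = -4040 V.

-4040 V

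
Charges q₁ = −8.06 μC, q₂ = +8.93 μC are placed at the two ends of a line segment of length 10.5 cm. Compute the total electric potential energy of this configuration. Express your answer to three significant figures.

The assembly work is the sum of pairwise potential energies, U = Σ_{i<j} kqᵢqⱼ/rᵢⱼ.
The separation is r = 0.105 m.
U = (-6.16) = -6.16 J.

-6.16 J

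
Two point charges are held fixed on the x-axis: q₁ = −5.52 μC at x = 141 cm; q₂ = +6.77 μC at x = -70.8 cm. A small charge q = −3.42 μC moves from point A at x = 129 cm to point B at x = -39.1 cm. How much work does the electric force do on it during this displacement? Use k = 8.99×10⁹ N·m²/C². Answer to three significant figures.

1.87 J

The work done by the electric force is W_field = −ΔU = −q(V_B − V_A) = q(V_A − V_B).
At A: distances to the source charges are 0.120 m, 2.00 m; V_A = Σ kqᵢ/rᵢ = -3.83×10⁵ V.
At B: distances to the source charges are 1.80 m, 0.317 m; V_B = Σ kqᵢ/rᵢ = 1.64×10⁵ V.
ΔV = V_B − V_A = 5.48×10⁵ V.
W_field = −qΔV = −(-3.42×10⁻⁶ C)(5.48×10⁵ V) = 1.87 J.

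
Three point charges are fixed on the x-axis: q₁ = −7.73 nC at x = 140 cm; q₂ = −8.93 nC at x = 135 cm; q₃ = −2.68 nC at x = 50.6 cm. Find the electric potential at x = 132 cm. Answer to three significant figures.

Electric potential is a scalar, so the contributions from each charge add algebraically: V = Σ kqᵢ/rᵢ.
Distances from the field point to each charge: r₁ = 0.0800 m, r₂ = 0.0300 m, r₃ = 0.814 m.
V = k[(-7.73×10⁻⁹)/(0.0800) + (-8.93×10⁻⁹)/(0.0300) + (-2.68×10⁻⁹)/(0.814)] = -3570 V.

-3570 V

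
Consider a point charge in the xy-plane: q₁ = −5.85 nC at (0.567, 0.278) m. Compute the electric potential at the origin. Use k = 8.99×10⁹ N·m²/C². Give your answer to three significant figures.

-83.3 V

The total potential is the scalar sum of each charge's contribution, V = Σ kqᵢ/rᵢ.
Distances from the field point to each charge: r₁ = 0.631 m.
V = k[(-5.85×10⁻⁹)/(0.631)] = -83.3 V.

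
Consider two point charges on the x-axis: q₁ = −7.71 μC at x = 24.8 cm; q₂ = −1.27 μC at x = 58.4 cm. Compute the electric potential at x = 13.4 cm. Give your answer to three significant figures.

Electric potential is a scalar, so the contributions from each charge add algebraically: V = Σ kqᵢ/rᵢ.
Distances from the field point to each charge: r₁ = 0.114 m, r₂ = 0.450 m.
V = k[(-7.71×10⁻⁶)/(0.114) + (-1.27×10⁻⁶)/(0.450)] = -6.33×10⁵ V.

-6.33×10⁵ V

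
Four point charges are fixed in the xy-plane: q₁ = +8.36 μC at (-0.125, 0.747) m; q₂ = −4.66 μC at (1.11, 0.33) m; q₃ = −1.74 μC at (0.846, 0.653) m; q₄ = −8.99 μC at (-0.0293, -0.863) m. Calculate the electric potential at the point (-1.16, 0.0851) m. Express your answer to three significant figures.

Electric potential is a scalar, so the contributions from each charge add algebraically: V = Σ kqᵢ/rᵢ.
Distances from the field point to each charge: r₁ = 1.23 m, r₂ = 2.28 m, r₃ = 2.08 m, r₄ = 1.48 m.
V = k[(8.36×10⁻⁶)/(1.23) + (-4.66×10⁻⁶)/(2.28) + (-1.74×10⁻⁶)/(2.08) + (-8.99×10⁻⁶)/(1.48)] = -1.94×10⁴ V.

-1.94×10⁴ V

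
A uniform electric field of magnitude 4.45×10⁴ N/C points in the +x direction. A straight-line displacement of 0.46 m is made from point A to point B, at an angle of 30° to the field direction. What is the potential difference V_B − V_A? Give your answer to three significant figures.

Only the component of displacement along E changes the potential: ΔV = −E·d·cosθ.
ΔV = −(4.45×10⁴ V/m)(0.460 m)cos30° = -1.77×10⁴ V.

-1.77×10⁴ V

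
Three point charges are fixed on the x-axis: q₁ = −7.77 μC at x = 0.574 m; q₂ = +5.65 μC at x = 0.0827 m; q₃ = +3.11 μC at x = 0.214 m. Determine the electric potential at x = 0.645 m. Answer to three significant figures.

-8.29×10⁵ V

Electric potential is a scalar, so the contributions from each charge add algebraically: V = Σ kqᵢ/rᵢ.
Distances from the field point to each charge: r₁ = 0.0710 m, r₂ = 0.562 m, r₃ = 0.431 m.
V = k[(-7.77×10⁻⁶)/(0.0710) + (5.65×10⁻⁶)/(0.562) + (3.11×10⁻⁶)/(0.431)] = -8.29×10⁵ V.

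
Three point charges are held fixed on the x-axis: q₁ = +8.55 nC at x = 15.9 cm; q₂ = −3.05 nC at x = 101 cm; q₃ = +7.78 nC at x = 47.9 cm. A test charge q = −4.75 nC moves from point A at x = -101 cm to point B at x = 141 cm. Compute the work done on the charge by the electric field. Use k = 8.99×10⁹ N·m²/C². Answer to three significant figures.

The work done by the electric force is W_field = −ΔU = −q(V_B − V_A) = q(V_A − V_B).
At A: distances to the source charges are 1.17 m, 2.02 m, 1.49 m; V_A = Σ kqᵢ/rᵢ = 99.2 V.
At B: distances to the source charges are 1.25 m, 0.400 m, 0.931 m; V_B = Σ kqᵢ/rᵢ = 68.0 V.
ΔV = V_B − V_A = -31.1 V.
W_field = −qΔV = −(-4.75×10⁻⁹ C)(-31.1 V) = -1.48×10⁻⁷ J.

-1.48×10⁻⁷ J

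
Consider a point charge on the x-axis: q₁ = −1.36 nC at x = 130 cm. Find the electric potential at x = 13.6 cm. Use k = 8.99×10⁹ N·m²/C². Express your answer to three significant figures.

Electric potential is a scalar, so the contributions from each charge add algebraically: V = Σ kqᵢ/rᵢ.
V = k[(-1.36×10⁻⁹)/(1.16)] = -10.5 V.

-10.5 V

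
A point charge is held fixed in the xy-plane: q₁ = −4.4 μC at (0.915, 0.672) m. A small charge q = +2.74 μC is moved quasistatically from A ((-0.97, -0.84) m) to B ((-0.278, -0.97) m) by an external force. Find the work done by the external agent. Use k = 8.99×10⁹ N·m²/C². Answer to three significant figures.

For quasistatic motion the external work equals the change in potential energy: W_ext = qΔV = q(V_B − V_A).
At A: distance to the source charge is 2.42 m; V_A = kq₁/r = -1.64×10⁴ V.
At B: distance to the source charge is 2.03 m; V_B = kq₁/r = -1.95×10⁴ V.
ΔV = V_B − V_A = -3120 V.
W_ext = qΔV = (2.74×10⁻⁶ C)(-3120 V) = -8.55×10⁻³ J.

-8.55×10⁻³ J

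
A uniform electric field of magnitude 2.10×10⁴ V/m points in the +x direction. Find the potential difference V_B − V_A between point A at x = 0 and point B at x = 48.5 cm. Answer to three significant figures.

-1.02×10⁴ V

In a uniform field, potential decreases in the direction of E: V_B − V_A = −E·Δx.
V_B − V_A = −(2.10×10⁴ V/m)(0.485 m) = -1.02×10⁴ V.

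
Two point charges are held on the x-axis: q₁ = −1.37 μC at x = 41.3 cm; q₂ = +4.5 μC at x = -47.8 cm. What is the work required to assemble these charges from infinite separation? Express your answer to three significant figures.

-0.0622 J

The work to assemble the configuration equals its total potential energy, U = Σ kqᵢqⱼ/rᵢⱼ over all pairs.
Pair separations: r₁₂ = 0.891 m.
U = (-0.0622) = -0.0622 J.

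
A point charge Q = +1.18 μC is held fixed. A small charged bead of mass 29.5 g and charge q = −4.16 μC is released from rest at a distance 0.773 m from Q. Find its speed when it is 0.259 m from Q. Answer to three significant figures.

2.77 m/s

Only the electrostatic force acts, so mechanical energy is conserved: ½mv² = U₁ − U₂ = kQq(1/r₁ − 1/r₂).
U₁ − U₂ = (8.99×10⁹ N·m²/C²)(1.18×10⁻⁶ C)(-4.16×10⁻⁶ C)(1/0.773 − 1/0.259) = 0.113 J.
v = √(2·0.113/0.0295) = 2.77 m/s.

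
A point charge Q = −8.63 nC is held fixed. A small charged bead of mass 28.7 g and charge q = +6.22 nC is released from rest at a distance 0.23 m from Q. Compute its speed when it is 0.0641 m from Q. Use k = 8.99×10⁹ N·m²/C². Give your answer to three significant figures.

Only the electrostatic force acts, so mechanical energy is conserved: ½mv² = U₁ − U₂ = kQq(1/r₁ − 1/r₂).
U₁ − U₂ = (8.99×10⁹ N·m²/C²)(-8.63×10⁻⁹ C)(6.22×10⁻⁹ C)(1/0.230 − 1/0.0641) = 5.43×10⁻⁶ J.
v = √(2·5.43×10⁻⁶/0.0287) = 0.0195 m/s.

0.0195 m/s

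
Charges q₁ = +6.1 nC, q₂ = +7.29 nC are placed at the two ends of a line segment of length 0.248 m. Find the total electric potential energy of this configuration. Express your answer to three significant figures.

The assembly work is the sum of pairwise potential energies, U = Σ_{i<j} kqᵢqⱼ/rᵢⱼ.
The separation is r = 0.248 m.
U = (1.61×10⁻⁶) = 1.61×10⁻⁶ J.

1.61×10⁻⁶ J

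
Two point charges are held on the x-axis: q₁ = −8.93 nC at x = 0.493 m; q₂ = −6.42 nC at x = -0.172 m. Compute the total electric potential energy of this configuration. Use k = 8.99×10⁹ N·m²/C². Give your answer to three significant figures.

The assembly work is the sum of pairwise potential energies, U = Σ_{i<j} kqᵢqⱼ/rᵢⱼ.
Pair separations: r₁₂ = 0.665 m.
U = (7.75×10⁻⁷) = 7.75×10⁻⁷ J.

7.75×10⁻⁷ J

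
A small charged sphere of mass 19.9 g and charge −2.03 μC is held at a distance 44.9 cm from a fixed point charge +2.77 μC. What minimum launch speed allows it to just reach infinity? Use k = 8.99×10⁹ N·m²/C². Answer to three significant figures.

To just escape, total mechanical energy must reach zero at infinity: ½mv²_min + U = 0, so ½mv²_min = −U = |kQq|/r.
|U| = |kQq|/r = (8.99×10⁹ N·m²/C²)(2.77×10⁻⁶)(2.03×10⁻⁶)/(0.449) = 0.113 J.
v_min = √(2|U|/m) = √(2·0.113/0.0199) = 3.36 m/s.

3.36 m/s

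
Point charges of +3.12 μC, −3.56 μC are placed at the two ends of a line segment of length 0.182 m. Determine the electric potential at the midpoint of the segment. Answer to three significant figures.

-4.35×10⁴ V

The total potential is the scalar sum of each charge's contribution, V = Σ kqᵢ/rᵢ.
Each charge is 0.0910 m from the midpoint.
V = k[(3.12×10⁻⁶)/(0.0910) + (-3.56×10⁻⁶)/(0.0910)] = -4.35×10⁴ V.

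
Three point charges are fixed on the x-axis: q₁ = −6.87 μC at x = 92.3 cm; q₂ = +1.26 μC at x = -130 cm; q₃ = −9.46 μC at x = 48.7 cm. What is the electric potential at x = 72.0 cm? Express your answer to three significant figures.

-6.64×10⁵ V

Electric potential is a scalar, so the contributions from each charge add algebraically: V = Σ kqᵢ/rᵢ.
Distances from the field point to each charge: r₁ = 0.203 m, r₂ = 2.02 m, r₃ = 0.233 m.
V = k[(-6.87×10⁻⁶)/(0.203) + (1.26×10⁻⁶)/(2.02) + (-9.46×10⁻⁶)/(0.233)] = -6.64×10⁵ V.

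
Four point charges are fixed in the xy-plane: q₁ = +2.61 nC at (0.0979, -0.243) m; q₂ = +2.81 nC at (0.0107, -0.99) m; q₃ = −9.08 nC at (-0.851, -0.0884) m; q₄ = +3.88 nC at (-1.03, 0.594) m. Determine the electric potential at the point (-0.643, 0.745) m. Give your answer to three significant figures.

21.6 V

The total potential is the scalar sum of each charge's contribution, V = Σ kqᵢ/rᵢ.
Distances from the field point to each charge: r₁ = 1.23 m, r₂ = 1.85 m, r₃ = 0.859 m, r₄ = 0.415 m.
V = k[(2.61×10⁻⁹)/(1.23) + (2.81×10⁻⁹)/(1.85) + (-9.08×10⁻⁹)/(0.859) + (3.88×10⁻⁹)/(0.415)] = 21.6 V.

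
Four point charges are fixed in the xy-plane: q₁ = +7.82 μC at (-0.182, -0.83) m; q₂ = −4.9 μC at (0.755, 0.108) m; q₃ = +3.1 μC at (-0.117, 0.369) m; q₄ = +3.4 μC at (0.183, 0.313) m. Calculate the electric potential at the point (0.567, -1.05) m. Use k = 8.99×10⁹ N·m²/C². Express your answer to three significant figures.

9.18×10⁴ V

The total potential is the scalar sum of each charge's contribution, V = Σ kqᵢ/rᵢ.
Distances from the field point to each charge: r₁ = 0.781 m, r₂ = 1.17 m, r₃ = 1.58 m, r₄ = 1.42 m.
V = k[(7.82×10⁻⁶)/(0.781) + (-4.90×10⁻⁶)/(1.17) + (3.10×10⁻⁶)/(1.58) + (3.40×10⁻⁶)/(1.42)] = 9.18×10⁴ V.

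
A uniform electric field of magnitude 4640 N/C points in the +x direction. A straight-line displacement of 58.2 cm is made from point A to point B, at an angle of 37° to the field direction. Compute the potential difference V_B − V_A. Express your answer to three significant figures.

-2160 V

Only the component of displacement along E changes the potential: ΔV = −E·d·cosθ.
ΔV = −(4640 V/m)(0.582 m)cos37° = -2160 V.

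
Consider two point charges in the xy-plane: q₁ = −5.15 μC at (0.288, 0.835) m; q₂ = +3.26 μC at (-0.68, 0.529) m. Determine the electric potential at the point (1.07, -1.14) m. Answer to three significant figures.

-9680 V

Electric potential is a scalar, so the contributions from each charge add algebraically: V = Σ kqᵢ/rᵢ.
Distances from the field point to each charge: r₁ = 2.12 m, r₂ = 2.42 m.
V = k[(-5.15×10⁻⁶)/(2.12) + (3.26×10⁻⁶)/(2.42)] = -9680 V.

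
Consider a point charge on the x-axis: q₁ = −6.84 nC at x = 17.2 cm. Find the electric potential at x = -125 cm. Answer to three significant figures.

-43.2 V

The total potential is the scalar sum of each charge's contribution, V = Σ kqᵢ/rᵢ.
V = k[(-6.84×10⁻⁹)/(1.42)] = -43.2 V.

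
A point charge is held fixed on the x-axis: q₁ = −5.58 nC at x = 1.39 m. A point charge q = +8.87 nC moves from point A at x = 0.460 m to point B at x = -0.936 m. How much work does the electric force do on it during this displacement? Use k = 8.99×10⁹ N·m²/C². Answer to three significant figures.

The work done by the electric force is W_field = −ΔU = −q(V_B − V_A) = q(V_A − V_B).
At A: distance to the source charge is 0.930 m; V_A = kq₁/r = -53.9 V.
At B: distance to the source charge is 2.33 m; V_B = kq₁/r = -21.6 V.
ΔV = V_B − V_A = 32.4 V.
W_field = −qΔV = −(8.87×10⁻⁹ C)(32.4 V) = -2.87×10⁻⁷ J.

-2.87×10⁻⁷ J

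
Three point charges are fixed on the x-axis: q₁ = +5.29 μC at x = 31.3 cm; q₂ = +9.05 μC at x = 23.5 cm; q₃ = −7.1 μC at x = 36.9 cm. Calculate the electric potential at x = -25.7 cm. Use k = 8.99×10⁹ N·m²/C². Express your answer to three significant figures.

Electric potential is a scalar, so the contributions from each charge add algebraically: V = Σ kqᵢ/rᵢ.
Distances from the field point to each charge: r₁ = 0.570 m, r₂ = 0.492 m, r₃ = 0.626 m.
V = k[(5.29×10⁻⁶)/(0.570) + (9.05×10⁻⁶)/(0.492) + (-7.10×10⁻⁶)/(0.626)] = 1.47×10⁵ V.

1.47×10⁵ V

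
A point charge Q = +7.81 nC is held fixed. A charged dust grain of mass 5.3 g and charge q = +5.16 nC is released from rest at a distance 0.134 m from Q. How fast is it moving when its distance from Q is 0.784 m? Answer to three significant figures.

0.0291 m/s

Only the electrostatic force acts, so mechanical energy is conserved: ½mv² = U₁ − U₂ = kQq(1/r₁ − 1/r₂).
U₁ − U₂ = (8.99×10⁹ N·m²/C²)(7.81×10⁻⁹ C)(5.16×10⁻⁹ C)(1/0.134 − 1/0.784) = 2.24×10⁻⁶ J.
v = √(2·2.24×10⁻⁶/5.30×10⁻³) = 0.0291 m/s.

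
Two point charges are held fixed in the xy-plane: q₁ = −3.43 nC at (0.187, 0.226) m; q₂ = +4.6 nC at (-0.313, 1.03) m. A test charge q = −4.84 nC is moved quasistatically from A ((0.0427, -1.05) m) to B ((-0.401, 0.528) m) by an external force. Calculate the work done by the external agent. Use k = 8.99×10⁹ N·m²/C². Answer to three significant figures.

-1.88×10⁻⁷ J

For quasistatic motion the external work equals the change in potential energy: W_ext = qΔV = q(V_B − V_A).
At A: distances to the source charges are 1.28 m, 2.11 m; V_A = Σ kqᵢ/rᵢ = -4.42 V.
At B: distances to the source charges are 0.661 m, 0.510 m; V_B = Σ kqᵢ/rᵢ = 34.5 V.
ΔV = V_B − V_A = 38.9 V.
W_ext = qΔV = (-4.84×10⁻⁹ C)(38.9 V) = -1.88×10⁻⁷ J.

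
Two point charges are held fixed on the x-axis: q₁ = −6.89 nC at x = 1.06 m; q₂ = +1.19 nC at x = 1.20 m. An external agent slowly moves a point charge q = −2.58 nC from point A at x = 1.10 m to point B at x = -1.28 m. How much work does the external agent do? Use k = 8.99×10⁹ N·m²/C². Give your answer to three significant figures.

-3.66×10⁻⁶ J

For quasistatic motion the external work equals the change in potential energy: W_ext = qΔV = q(V_B − V_A).
At A: distances to the source charges are 0.0400 m, 0.100 m; V_A = Σ kqᵢ/rᵢ = -1440 V.
At B: distances to the source charges are 2.34 m, 2.48 m; V_B = Σ kqᵢ/rᵢ = -22.2 V.
ΔV = V_B − V_A = 1420 V.
W_ext = qΔV = (-2.58×10⁻⁹ C)(1420 V) = -3.66×10⁻⁶ J.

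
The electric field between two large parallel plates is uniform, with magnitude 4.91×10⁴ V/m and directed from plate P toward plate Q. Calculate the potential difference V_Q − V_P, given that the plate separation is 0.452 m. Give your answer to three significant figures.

In a uniform field, potential decreases in the direction of E: ΔV = −E·d for a displacement d parallel to E.
Going from P to Q is a displacement of 0.452 m along the field, so V_Q − V_P = −Ed = -2.22×10⁴ V.

-2.22×10⁴ V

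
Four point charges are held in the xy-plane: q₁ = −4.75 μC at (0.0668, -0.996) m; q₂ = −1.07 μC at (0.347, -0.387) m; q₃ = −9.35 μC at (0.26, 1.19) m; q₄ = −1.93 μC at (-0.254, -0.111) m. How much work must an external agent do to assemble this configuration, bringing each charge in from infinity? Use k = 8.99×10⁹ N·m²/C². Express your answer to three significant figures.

The assembly work is the sum of pairwise potential energies, U = Σ_{i<j} kqᵢqⱼ/rᵢⱼ.
Pair separations: r₁₂ = 0.670 m, r₁₃ = 2.19 m, r₁₄ = 0.941 m, r₂₃ = 1.58 m, r₂₄ = 0.661 m, r₃₄ = 1.40 m.
Summing all 6 pair terms gives U = 0.539 J.

0.539 J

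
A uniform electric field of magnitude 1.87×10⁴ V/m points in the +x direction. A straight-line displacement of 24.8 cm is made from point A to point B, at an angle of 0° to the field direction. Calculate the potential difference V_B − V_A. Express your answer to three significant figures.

-4640 V

Only the component of displacement along E changes the potential: ΔV = −E·d·cosθ.
ΔV = −(1.87×10⁴ V/m)(0.248 m)cos0° = -4640 V.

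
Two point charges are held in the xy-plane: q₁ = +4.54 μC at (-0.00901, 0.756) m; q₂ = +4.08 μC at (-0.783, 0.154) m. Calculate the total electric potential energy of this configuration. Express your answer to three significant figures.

The work to assemble the configuration equals its total potential energy, U = Σ kqᵢqⱼ/rᵢⱼ over all pairs.
Pair separations: r₁₂ = 0.981 m.
U = (0.170) = 0.170 J.

0.170 J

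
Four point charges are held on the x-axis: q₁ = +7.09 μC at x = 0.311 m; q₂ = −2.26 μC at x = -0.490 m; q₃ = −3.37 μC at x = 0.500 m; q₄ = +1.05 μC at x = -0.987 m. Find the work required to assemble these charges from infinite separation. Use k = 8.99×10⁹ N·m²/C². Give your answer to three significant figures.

The work to assemble the configuration equals its total potential energy, U = Σ kqᵢqⱼ/rᵢⱼ over all pairs.
Pair separations: r₁₂ = 0.801 m, r₁₃ = 0.189 m, r₁₄ = 1.30 m, r₂₃ = 0.990 m, r₂₄ = 0.497 m, r₃₄ = 1.49 m.
Summing all 6 pair terms gives U = -1.26 J.

-1.26 J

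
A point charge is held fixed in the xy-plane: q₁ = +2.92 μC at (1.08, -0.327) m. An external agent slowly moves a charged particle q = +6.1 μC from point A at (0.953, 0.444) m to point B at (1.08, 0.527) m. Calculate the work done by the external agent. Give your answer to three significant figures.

-0.0174 J

For quasistatic motion the external work equals the change in potential energy: W_ext = qΔV = q(V_B − V_A).
At A: distance to the source charge is 0.781 m; V_A = kq₁/r = 3.36×10⁴ V.
At B: distance to the source charge is 0.854 m; V_B = kq₁/r = 3.07×10⁴ V.
ΔV = V_B − V_A = -2860 V.
W_ext = qΔV = (6.10×10⁻⁶ C)(-2860 V) = -0.0174 J.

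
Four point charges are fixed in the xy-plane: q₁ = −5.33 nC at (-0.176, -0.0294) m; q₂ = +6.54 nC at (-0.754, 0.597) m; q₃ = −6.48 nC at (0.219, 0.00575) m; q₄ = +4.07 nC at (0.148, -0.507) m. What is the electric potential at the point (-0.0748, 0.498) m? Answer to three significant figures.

Electric potential is a scalar, so the contributions from each charge add algebraically: V = Σ kqᵢ/rᵢ.
Distances from the field point to each charge: r₁ = 0.537 m, r₂ = 0.686 m, r₃ = 0.573 m, r₄ = 1.03 m.
V = k[(-5.33×10⁻⁹)/(0.537) + (6.54×10⁻⁹)/(0.686) + (-6.48×10⁻⁹)/(0.573) + (4.07×10⁻⁹)/(1.03)] = -69.6 V.

-69.6 V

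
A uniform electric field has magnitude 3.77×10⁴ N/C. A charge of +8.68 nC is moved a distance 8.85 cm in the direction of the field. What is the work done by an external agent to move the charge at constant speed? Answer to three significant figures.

The potential change for a displacement 8.85 cm in the direction of the field is ΔV = −Ed = -3340 V.
W_ext = qΔV = -2.90×10⁻⁵ J.

-2.90×10⁻⁵ J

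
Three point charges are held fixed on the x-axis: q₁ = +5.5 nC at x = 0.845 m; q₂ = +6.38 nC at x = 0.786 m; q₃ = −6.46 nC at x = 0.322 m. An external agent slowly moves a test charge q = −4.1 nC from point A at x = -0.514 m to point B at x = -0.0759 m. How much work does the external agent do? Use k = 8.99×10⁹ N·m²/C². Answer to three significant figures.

For quasistatic motion the external work equals the change in potential energy: W_ext = qΔV = q(V_B − V_A).
At A: distances to the source charges are 1.36 m, 1.30 m, 0.836 m; V_A = Σ kqᵢ/rᵢ = 11.0 V.
At B: distances to the source charges are 0.921 m, 0.862 m, 0.398 m; V_B = Σ kqᵢ/rᵢ = -25.7 V.
ΔV = V_B − V_A = -36.8 V.
W_ext = qΔV = (-4.10×10⁻⁹ C)(-36.8 V) = 1.51×10⁻⁷ J.

1.51×10⁻⁷ J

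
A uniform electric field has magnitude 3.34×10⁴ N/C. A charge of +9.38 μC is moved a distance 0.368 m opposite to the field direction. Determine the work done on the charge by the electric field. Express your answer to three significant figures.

-0.115 J

The potential change for a displacement 0.368 m opposite to the field direction is ΔV = +Ed = 1.23×10⁴ V.
W_field = −qΔV = -0.115 J.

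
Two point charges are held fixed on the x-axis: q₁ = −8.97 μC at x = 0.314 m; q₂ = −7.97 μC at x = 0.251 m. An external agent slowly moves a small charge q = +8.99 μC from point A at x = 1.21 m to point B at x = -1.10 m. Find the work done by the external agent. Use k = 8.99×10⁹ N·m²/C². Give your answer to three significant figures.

0.491 J

For quasistatic motion the external work equals the change in potential energy: W_ext = qΔV = q(V_B − V_A).
At A: distances to the source charges are 0.896 m, 0.959 m; V_A = Σ kqᵢ/rᵢ = -1.65×10⁵ V.
At B: distances to the source charges are 1.41 m, 1.35 m; V_B = Σ kqᵢ/rᵢ = -1.10×10⁵ V.
ΔV = V_B − V_A = 5.46×10⁴ V.
W_ext = qΔV = (8.99×10⁻⁶ C)(5.46×10⁴ V) = 0.491 J.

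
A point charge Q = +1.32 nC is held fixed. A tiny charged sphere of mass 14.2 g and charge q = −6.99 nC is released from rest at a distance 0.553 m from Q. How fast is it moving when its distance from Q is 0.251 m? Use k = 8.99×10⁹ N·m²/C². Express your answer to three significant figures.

Only the electrostatic force acts, so mechanical energy is conserved: ½mv² = U₁ − U₂ = kQq(1/r₁ − 1/r₂).
U₁ − U₂ = (8.99×10⁹ N·m²/C²)(1.32×10⁻⁹ C)(-6.99×10⁻⁹ C)(1/0.553 − 1/0.251) = 1.80×10⁻⁷ J.
v = √(2·1.80×10⁻⁷/0.0142) = 5.04×10⁻³ m/s.

5.04×10⁻³ m/s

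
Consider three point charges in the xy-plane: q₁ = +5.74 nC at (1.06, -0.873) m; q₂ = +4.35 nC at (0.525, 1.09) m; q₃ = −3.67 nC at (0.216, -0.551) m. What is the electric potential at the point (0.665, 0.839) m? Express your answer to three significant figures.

143 V

The total potential is the scalar sum of each charge's contribution, V = Σ kqᵢ/rᵢ.
Distances from the field point to each charge: r₁ = 1.76 m, r₂ = 0.287 m, r₃ = 1.46 m.
V = k[(5.74×10⁻⁹)/(1.76) + (4.35×10⁻⁹)/(0.287) + (-3.67×10⁻⁹)/(1.46)] = 143 V.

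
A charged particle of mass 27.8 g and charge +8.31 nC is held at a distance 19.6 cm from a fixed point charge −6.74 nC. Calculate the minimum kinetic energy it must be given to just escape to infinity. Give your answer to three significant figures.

2.57×10⁻⁶ J

To just escape, total mechanical energy must reach zero at infinity: ½mv²_min + U = 0, so ½mv²_min = −U = |kQq|/r.
|U| = |kQq|/r = (8.99×10⁹ N·m²/C²)(6.74×10⁻⁹)(8.31×10⁻⁹)/(0.196) = 2.57×10⁻⁶ J.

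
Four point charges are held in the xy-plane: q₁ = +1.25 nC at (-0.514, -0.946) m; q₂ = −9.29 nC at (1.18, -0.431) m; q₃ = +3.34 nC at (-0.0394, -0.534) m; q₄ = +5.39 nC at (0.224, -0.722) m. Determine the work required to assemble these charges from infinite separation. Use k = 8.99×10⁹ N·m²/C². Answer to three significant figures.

The assembly work is the sum of pairwise potential energies, U = Σ_{i<j} kqᵢqⱼ/rᵢⱼ.
Pair separations: r₁₂ = 1.77 m, r₁₃ = 0.628 m, r₁₄ = 0.771 m, r₂₃ = 1.22 m, r₂₄ = 0.999 m, r₃₄ = 0.324 m.
Summing all 6 pair terms gives U = -9.90×10⁻⁸ J.

-9.90×10⁻⁸ J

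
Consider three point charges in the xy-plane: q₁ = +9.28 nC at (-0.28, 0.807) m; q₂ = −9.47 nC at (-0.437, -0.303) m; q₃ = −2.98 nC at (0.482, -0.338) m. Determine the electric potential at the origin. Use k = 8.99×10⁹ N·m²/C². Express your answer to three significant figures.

The total potential is the scalar sum of each charge's contribution, V = Σ kqᵢ/rᵢ.
Distances from the field point to each charge: r₁ = 0.854 m, r₂ = 0.532 m, r₃ = 0.589 m.
V = k[(9.28×10⁻⁹)/(0.854) + (-9.47×10⁻⁹)/(0.532) + (-2.98×10⁻⁹)/(0.589)] = -108 V.

-108 V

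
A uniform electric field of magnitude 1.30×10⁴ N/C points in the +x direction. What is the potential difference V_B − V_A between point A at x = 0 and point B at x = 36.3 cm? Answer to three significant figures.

-4720 V

In a uniform field, potential decreases in the direction of E: V_B − V_A = −E·Δx.
V_B − V_A = −(1.30×10⁴ V/m)(0.363 m) = -4720 V.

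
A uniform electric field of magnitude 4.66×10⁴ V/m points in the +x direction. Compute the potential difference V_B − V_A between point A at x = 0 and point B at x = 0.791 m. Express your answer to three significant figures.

In a uniform field, potential decreases in the direction of E: V_B − V_A = −E·Δx.
V_B − V_A = −(4.66×10⁴ V/m)(0.791 m) = -3.69×10⁴ V.

-3.69×10⁴ V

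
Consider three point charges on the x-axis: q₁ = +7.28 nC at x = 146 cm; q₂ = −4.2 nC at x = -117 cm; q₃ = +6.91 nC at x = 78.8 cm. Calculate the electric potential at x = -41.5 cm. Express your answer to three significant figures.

The total potential is the scalar sum of each charge's contribution, V = Σ kqᵢ/rᵢ.
Distances from the field point to each charge: r₁ = 1.88 m, r₂ = 0.755 m, r₃ = 1.20 m.
V = k[(7.28×10⁻⁹)/(1.88) + (-4.20×10⁻⁹)/(0.755) + (6.91×10⁻⁹)/(1.20)] = 36.5 V.

36.5 V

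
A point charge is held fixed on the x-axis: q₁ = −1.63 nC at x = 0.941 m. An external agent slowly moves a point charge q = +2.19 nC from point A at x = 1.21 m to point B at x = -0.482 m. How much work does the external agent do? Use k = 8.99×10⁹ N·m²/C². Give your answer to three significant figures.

For quasistatic motion the external work equals the change in potential energy: W_ext = qΔV = q(V_B − V_A).
At A: distance to the source charge is 0.269 m; V_A = kq₁/r = -54.5 V.
At B: distance to the source charge is 1.42 m; V_B = kq₁/r = -10.3 V.
ΔV = V_B − V_A = 44.2 V.
W_ext = qΔV = (2.19×10⁻⁹ C)(44.2 V) = 9.67×10⁻⁸ J.

9.67×10⁻⁸ J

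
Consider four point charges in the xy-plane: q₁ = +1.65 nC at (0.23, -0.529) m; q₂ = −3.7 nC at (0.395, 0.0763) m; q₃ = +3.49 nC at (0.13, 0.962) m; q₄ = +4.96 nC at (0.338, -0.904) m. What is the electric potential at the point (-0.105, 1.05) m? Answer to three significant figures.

Electric potential is a scalar, so the contributions from each charge add algebraically: V = Σ kqᵢ/rᵢ.
Distances from the field point to each charge: r₁ = 1.61 m, r₂ = 1.09 m, r₃ = 0.251 m, r₄ = 2.00 m.
V = k[(1.65×10⁻⁹)/(1.61) + (-3.70×10⁻⁹)/(1.09) + (3.49×10⁻⁹)/(0.251) + (4.96×10⁻⁹)/(2.00)] = 126 V.

126 V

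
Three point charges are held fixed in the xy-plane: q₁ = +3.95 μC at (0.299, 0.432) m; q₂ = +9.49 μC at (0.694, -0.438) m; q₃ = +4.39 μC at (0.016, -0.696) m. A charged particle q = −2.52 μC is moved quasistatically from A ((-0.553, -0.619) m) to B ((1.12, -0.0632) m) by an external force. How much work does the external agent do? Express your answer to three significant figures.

-0.140 J

For quasistatic motion the external work equals the change in potential energy: W_ext = qΔV = q(V_B − V_A).
At A: distances to the source charges are 1.35 m, 1.26 m, 0.574 m; V_A = Σ kqᵢ/rᵢ = 1.63×10⁵ V.
At B: distances to the source charges are 0.959 m, 0.567 m, 1.27 m; V_B = Σ kqᵢ/rᵢ = 2.18×10⁵ V.
ΔV = V_B − V_A = 5.57×10⁴ V.
W_ext = qΔV = (-2.52×10⁻⁶ C)(5.57×10⁴ V) = -0.140 J.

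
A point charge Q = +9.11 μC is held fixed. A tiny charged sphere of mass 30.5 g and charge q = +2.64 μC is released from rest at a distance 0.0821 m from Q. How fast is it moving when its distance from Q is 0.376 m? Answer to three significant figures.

Only the electrostatic force acts, so mechanical energy is conserved: ½mv² = U₁ − U₂ = kQq(1/r₁ − 1/r₂).
U₁ − U₂ = (8.99×10⁹ N·m²/C²)(9.11×10⁻⁶ C)(2.64×10⁻⁶ C)(1/0.0821 − 1/0.376) = 2.06 J.
v = √(2·2.06/0.0305) = 11.6 m/s.

11.6 m/s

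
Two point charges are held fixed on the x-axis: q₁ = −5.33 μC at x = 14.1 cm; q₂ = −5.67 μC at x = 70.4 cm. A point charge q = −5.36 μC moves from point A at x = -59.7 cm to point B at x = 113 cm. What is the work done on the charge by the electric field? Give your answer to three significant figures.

The work done by the electric force is W_field = −ΔU = −q(V_B − V_A) = q(V_A − V_B).
At A: distances to the source charges are 0.738 m, 1.30 m; V_A = Σ kqᵢ/rᵢ = -1.04×10⁵ V.
At B: distances to the source charges are 0.989 m, 0.426 m; V_B = Σ kqᵢ/rᵢ = -1.68×10⁵ V.
ΔV = V_B − V_A = -6.40×10⁴ V.
W_field = −qΔV = −(-5.36×10⁻⁶ C)(-6.40×10⁴ V) = -0.343 J.

-0.343 J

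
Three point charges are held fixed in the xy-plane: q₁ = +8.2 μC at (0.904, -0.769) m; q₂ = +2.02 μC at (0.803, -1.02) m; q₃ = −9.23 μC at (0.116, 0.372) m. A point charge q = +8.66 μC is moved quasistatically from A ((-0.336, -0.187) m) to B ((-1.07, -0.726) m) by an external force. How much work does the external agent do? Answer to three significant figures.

For quasistatic motion the external work equals the change in potential energy: W_ext = qΔV = q(V_B − V_A).
At A: distances to the source charges are 1.37 m, 1.41 m, 0.719 m; V_A = Σ kqᵢ/rᵢ = -4.87×10⁴ V.
At B: distances to the source charges are 1.97 m, 1.90 m, 1.62 m; V_B = Σ kqᵢ/rᵢ = -4430 V.
ΔV = V_B − V_A = 4.43×10⁴ V.
W_ext = qΔV = (8.66×10⁻⁶ C)(4.43×10⁴ V) = 0.384 J.

0.384 J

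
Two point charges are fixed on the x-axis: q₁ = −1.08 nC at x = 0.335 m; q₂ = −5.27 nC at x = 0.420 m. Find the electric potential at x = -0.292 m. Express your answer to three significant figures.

The total potential is the scalar sum of each charge's contribution, V = Σ kqᵢ/rᵢ.
Distances from the field point to each charge: r₁ = 0.627 m, r₂ = 0.712 m.
V = k[(-1.08×10⁻⁹)/(0.627) + (-5.27×10⁻⁹)/(0.712)] = -82.0 V.

-82.0 V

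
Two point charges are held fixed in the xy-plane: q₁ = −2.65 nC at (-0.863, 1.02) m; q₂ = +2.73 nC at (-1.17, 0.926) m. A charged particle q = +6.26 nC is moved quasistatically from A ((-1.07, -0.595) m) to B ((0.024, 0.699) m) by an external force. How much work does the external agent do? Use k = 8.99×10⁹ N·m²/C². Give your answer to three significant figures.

-4.09×10⁻⁸ J

For quasistatic motion the external work equals the change in potential energy: W_ext = qΔV = q(V_B − V_A).
At A: distances to the source charges are 1.63 m, 1.52 m; V_A = Σ kqᵢ/rᵢ = 1.47 V.
At B: distances to the source charges are 0.943 m, 1.22 m; V_B = Σ kqᵢ/rᵢ = -5.06 V.
ΔV = V_B − V_A = -6.53 V.
W_ext = qΔV = (6.26×10⁻⁹ C)(-6.53 V) = -4.09×10⁻⁸ J.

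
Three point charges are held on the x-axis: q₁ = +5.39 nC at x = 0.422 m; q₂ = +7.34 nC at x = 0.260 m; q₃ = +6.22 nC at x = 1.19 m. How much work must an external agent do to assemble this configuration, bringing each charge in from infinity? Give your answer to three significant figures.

The assembly work is the sum of pairwise potential energies, U = Σ_{i<j} kqᵢqⱼ/rᵢⱼ.
Pair separations: r₁₂ = 0.162 m, r₁₃ = 0.768 m, r₂₃ = 0.930 m.
U = (2.20×10⁻⁶) + (3.92×10⁻⁷) + (4.41×10⁻⁷) = 3.03×10⁻⁶ J.

3.03×10⁻⁶ J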